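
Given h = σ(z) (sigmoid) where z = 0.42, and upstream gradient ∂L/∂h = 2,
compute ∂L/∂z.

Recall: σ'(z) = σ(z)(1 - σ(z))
∂L/∂z = 0.4786

σ(0.42) = 0.6035
σ'(0.42) = σ(0.42)(1 - σ(0.42)) = 0.6035 × 0.3965 = 0.2393
∂L/∂z = ∂L/∂h · σ'(z) = 2 × 0.2393 = 0.4786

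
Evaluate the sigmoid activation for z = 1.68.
0.8429

sigmoid(1.68) = 1/(1 + e^(-1.68)) = 1/(1 + 0.1864) = 0.8429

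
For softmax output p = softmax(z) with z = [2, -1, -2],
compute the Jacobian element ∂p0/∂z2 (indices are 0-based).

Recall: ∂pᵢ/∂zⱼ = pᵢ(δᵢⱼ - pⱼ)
∂p0/∂z2 = -0.01605

p = softmax(z) = [0.9362, 0.04661, 0.01715]
p0 = 0.9362, p2 = 0.01715

∂p0/∂z2 = -p0 × p2 = -0.9362 × 0.01715 = -0.01605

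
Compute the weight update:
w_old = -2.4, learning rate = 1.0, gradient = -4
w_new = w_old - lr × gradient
w_new = 1.6

w_new = w - η·∂L/∂w = -2.4 - 1.0×(-4) = -2.4 - (-4) = 1.6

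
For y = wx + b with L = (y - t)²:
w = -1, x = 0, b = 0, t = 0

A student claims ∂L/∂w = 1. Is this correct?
Incorrect

y = (-1)(0) + 0 = 0
∂L/∂y = 2(y - t) = 2(0 - 0) = 0
∂y/∂w = x = 0
∂L/∂w = 0 × 0 = 0

Claimed value: 1
Incorrect: The correct gradient is 0.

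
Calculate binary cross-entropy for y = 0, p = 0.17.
L = 0.1863

L = -0·log(0.17) - 1·log(0.83) = -log(0.83) = 0.1863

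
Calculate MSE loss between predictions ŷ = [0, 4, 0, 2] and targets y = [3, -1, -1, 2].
MSE = 8.75

MSE = (1/4)((0-3)² + (4--1)² + (0--1)² + (2-2)²) = (1/4)(9 + 25 + 1 + 0) = 8.75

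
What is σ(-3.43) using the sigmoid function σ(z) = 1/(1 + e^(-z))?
0.03137

sigmoid(-3.43) = 1/(1 + e^(3.43)) = 1/(1 + 30.88) = 0.03137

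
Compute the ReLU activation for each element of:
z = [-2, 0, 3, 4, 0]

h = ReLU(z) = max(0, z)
h = [0, 0, 3, 4, 0]

ReLU applied element-wise: max(0,-2)=0, max(0,0)=0, max(0,3)=3, max(0,4)=4, max(0,0)=0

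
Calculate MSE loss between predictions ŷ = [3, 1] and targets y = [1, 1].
MSE = 2

MSE = (1/2)((3-1)² + (1-1)²) = (1/2)(4 + 0) = 2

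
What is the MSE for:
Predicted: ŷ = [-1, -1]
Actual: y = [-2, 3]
MSE = 8.5

MSE = (1/2)((-1--2)² + (-1-3)²) = (1/2)(1 + 16) = 8.5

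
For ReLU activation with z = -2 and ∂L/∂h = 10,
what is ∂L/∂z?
∂L/∂z = 0

h = ReLU(-2) = 0
Since z < 0: ∂h/∂z = 0
∂L/∂z = ∂L/∂h · ∂h/∂z = 10 × 0 = 0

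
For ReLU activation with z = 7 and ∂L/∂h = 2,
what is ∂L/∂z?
∂L/∂z = 2

h = ReLU(7) = 7
Since z > 0: ∂h/∂z = 1
∂L/∂z = ∂L/∂h · ∂h/∂z = 2 × 1 = 2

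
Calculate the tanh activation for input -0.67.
-0.585

tanh(-0.67) = (e^(-0.67) - e^(0.67))/(e^(-0.67) + e^(0.67)) = -0.585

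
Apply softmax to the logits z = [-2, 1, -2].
p = [0.0453, 0.9094, 0.0453]

exp(z) = [0.1353, 2.718, 0.1353]
Sum = 2.989
p = [0.0453, 0.9094, 0.0453]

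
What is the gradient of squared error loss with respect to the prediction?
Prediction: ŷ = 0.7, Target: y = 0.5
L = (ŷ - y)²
∂L/∂ŷ = 0.4

∂L/∂ŷ = 2(ŷ - y) = 2(0.7 - 0.5) = 2(0.2) = 0.4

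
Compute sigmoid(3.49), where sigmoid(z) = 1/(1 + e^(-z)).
0.9704

sigmoid(3.49) = 1/(1 + e^(-3.49)) = 1/(1 + 0.0305) = 0.9704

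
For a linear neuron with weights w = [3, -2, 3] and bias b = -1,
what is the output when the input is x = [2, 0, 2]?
y = 11

y = (3)(2) + (-2)(0) + (3)(2) + -1 = 11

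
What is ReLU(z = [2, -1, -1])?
h = [2, 0, 0]

ReLU applied element-wise: max(0,2)=2, max(0,-1)=0, max(0,-1)=0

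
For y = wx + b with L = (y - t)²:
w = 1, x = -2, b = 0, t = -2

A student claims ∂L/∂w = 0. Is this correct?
Correct

y = (1)(-2) + 0 = -2
∂L/∂y = 2(y - t) = 2(-2 - -2) = 0
∂y/∂w = x = -2
∂L/∂w = 0 × -2 = 0

Claimed value: 0
Correct: The correct gradient is 0.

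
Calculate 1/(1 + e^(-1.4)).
0.8022

sigmoid(1.4) = 1/(1 + e^(-1.4)) = 1/(1 + 0.2466) = 0.8022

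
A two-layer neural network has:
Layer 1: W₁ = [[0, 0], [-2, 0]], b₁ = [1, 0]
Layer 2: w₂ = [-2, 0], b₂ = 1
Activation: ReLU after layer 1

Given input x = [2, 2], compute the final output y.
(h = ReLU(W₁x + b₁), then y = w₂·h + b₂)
y = -1

Layer 1 pre-activation: z₁ = [1, -4]
After ReLU: h = [1, 0]
Layer 2 output: y = -2×1 + 0×0 + 1 = -1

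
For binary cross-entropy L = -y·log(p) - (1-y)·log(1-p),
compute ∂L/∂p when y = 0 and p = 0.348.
∂L/∂p = 1.534

∂L/∂p = -y/p + (1-y)/(1-p) = 0 + 1/0.652 = 1.534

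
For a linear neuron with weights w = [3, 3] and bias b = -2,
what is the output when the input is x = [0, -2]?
y = -8

y = (3)(0) + (3)(-2) + -2 = -8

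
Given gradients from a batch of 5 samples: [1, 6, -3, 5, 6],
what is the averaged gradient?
Average gradient = 3

Average = (1/5)(1 + 6 + -3 + 5 + 6) = 15/5 = 3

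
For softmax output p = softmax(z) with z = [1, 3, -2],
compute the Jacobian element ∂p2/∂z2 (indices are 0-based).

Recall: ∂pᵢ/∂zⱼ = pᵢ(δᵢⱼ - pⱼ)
∂p2/∂z2 = 0.005865

p = softmax(z) = [0.1185, 0.8756, 0.0059]
p2 = 0.0059

∂p2/∂z2 = p2(1 - p2) = 0.0059 × (1 - 0.0059) = 0.005865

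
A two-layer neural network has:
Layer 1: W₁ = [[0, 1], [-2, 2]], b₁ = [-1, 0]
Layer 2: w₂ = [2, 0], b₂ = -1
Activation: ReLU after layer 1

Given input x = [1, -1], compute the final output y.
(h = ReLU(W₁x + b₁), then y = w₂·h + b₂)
y = -1

Layer 1 pre-activation: z₁ = [-2, -4]
After ReLU: h = [0, 0]
Layer 2 output: y = 2×0 + 0×0 + -1 = -1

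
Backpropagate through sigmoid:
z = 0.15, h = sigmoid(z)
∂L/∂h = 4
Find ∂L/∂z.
∂L/∂z = 0.9944

σ(0.15) = 0.5374
σ'(0.15) = σ(0.15)(1 - σ(0.15)) = 0.5374 × 0.4626 = 0.2486
∂L/∂z = ∂L/∂h · σ'(z) = 4 × 0.2486 = 0.9944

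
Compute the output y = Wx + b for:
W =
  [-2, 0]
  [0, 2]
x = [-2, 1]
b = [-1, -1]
y = [3, 1]

Wx = [-2×-2 + 0×1, 0×-2 + 2×1]
   = [4, 2]
y = Wx + b = [4 + -1, 2 + -1] = [3, 1]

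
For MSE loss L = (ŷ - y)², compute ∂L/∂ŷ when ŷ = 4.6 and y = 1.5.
∂L/∂ŷ = 6.2

∂L/∂ŷ = 2(ŷ - y) = 2(4.6 - 1.5) = 2(3.1) = 6.2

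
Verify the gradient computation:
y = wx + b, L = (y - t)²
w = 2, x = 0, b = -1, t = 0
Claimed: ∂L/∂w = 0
Correct

y = (2)(0) + -1 = -1
∂L/∂y = 2(y - t) = 2(-1 - 0) = -2
∂y/∂w = x = 0
∂L/∂w = -2 × 0 = 0

Claimed value: 0
Correct: The correct gradient is 0.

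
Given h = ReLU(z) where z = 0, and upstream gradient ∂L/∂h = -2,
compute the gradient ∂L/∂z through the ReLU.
∂L/∂z = 0

h = ReLU(0) = 0
At z = 0: ∂h/∂z = 0 (by convention)
∂L/∂z = ∂L/∂h · ∂h/∂z = -2 × 0 = 0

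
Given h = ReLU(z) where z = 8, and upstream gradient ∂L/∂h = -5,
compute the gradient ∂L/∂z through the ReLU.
∂L/∂z = -5

h = ReLU(8) = 8
Since z > 0: ∂h/∂z = 1
∂L/∂z = ∂L/∂h · ∂h/∂z = -5 × 1 = -5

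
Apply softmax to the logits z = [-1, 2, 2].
p = [0.0243, 0.4879, 0.4879]

exp(z) = [0.3679, 7.389, 7.389]
Sum = 15.15
p = [0.0243, 0.4879, 0.4879]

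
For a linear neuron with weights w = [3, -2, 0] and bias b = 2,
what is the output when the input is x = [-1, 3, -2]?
y = -7

y = (3)(-1) + (-2)(3) + (0)(-2) + 2 = -7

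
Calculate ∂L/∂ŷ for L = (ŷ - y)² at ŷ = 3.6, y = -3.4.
∂L/∂ŷ = 14.0

∂L/∂ŷ = 2(ŷ - y) = 2(3.6 - -3.4) = 2(7.0) = 14.0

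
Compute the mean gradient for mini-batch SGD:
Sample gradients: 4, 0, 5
Average gradient = 3

Average = (1/3)(4 + 0 + 5) = 9/3 = 3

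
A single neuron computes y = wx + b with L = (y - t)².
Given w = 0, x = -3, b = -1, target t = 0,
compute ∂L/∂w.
∂L/∂w = 6

y = wx + b = (0)(-3) + -1 = -1
∂L/∂y = 2(y - t) = 2(-1 - 0) = -2
∂y/∂w = x = -3
∂L/∂w = ∂L/∂y · ∂y/∂w = -2 × -3 = 6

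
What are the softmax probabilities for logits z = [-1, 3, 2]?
p = [0.0132, 0.7214, 0.2654]

exp(z) = [0.3679, 20.09, 7.389]
Sum = 27.84
p = [0.0132, 0.7214, 0.2654]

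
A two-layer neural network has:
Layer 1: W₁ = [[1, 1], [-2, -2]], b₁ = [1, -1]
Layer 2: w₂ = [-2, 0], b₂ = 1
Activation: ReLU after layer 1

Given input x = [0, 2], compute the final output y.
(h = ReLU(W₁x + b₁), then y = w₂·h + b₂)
y = -5

Layer 1 pre-activation: z₁ = [3, -5]
After ReLU: h = [3, 0]
Layer 2 output: y = -2×3 + 0×0 + 1 = -5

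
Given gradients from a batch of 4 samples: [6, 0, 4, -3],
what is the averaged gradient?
Average gradient = 1.75

Average = (1/4)(6 + 0 + 4 + -3) = 7/4 = 1.75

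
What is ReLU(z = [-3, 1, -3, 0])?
h = [0, 1, 0, 0]

ReLU applied element-wise: max(0,-3)=0, max(0,1)=1, max(0,-3)=0, max(0,0)=0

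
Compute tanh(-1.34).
-0.8717

tanh(-1.34) = (e^(-1.34) - e^(1.34))/(e^(-1.34) + e^(1.34)) = -0.8717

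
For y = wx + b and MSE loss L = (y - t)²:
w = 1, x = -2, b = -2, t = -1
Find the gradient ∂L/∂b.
∂L/∂b = -6

y = wx + b = (1)(-2) + -2 = -4
∂L/∂y = 2(y - t) = 2(-4 - -1) = -6
∂y/∂b = 1
∂L/∂b = ∂L/∂y · ∂y/∂b = -6 × 1 = -6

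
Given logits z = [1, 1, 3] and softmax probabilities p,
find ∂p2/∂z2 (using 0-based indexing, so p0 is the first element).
∂p2/∂z2 = 0.1676

p = softmax(z) = [0.1065, 0.1065, 0.787]
p2 = 0.787

∂p2/∂z2 = p2(1 - p2) = 0.787 × (1 - 0.787) = 0.1676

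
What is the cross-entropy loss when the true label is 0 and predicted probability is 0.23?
L = 0.2614

L = -0·log(0.23) - 1·log(0.77) = -log(0.77) = 0.2614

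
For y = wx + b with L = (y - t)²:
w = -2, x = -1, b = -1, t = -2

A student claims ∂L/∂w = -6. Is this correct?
Correct

y = (-2)(-1) + -1 = 1
∂L/∂y = 2(y - t) = 2(1 - -2) = 6
∂y/∂w = x = -1
∂L/∂w = 6 × -1 = -6

Claimed value: -6
Correct: The correct gradient is -6.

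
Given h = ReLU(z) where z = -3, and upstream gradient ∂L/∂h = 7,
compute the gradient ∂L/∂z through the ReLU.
∂L/∂z = 0

h = ReLU(-3) = 0
Since z < 0: ∂h/∂z = 0
∂L/∂z = ∂L/∂h · ∂h/∂z = 7 × 0 = 0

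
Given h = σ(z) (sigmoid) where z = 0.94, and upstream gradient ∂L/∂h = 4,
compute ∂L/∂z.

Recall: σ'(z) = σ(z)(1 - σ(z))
∂L/∂z = 0.808

σ(0.94) = 0.7191
σ'(0.94) = σ(0.94)(1 - σ(0.94)) = 0.7191 × 0.2809 = 0.202
∂L/∂z = ∂L/∂h · σ'(z) = 4 × 0.202 = 0.808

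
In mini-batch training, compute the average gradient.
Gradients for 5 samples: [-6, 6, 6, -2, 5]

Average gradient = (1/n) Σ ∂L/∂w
Average gradient = 1.8

Average = (1/5)(-6 + 6 + 6 + -2 + 5) = 9/5 = 1.8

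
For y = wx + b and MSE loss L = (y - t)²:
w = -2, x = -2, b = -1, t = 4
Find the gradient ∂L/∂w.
∂L/∂w = 4

y = wx + b = (-2)(-2) + -1 = 3
∂L/∂y = 2(y - t) = 2(3 - 4) = -2
∂y/∂w = x = -2
∂L/∂w = ∂L/∂y · ∂y/∂w = -2 × -2 = 4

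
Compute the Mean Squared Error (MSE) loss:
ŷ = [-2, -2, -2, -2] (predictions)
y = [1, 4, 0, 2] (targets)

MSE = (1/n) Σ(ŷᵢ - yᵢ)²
MSE = 16.25

MSE = (1/4)((-2-1)² + (-2-4)² + (-2-0)² + (-2-2)²) = (1/4)(9 + 36 + 4 + 16) = 16.25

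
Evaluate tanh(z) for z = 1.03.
0.7739

tanh(1.03) = (e^(1.03) - e^(-1.03))/(e^(1.03) + e^(-1.03)) = 0.7739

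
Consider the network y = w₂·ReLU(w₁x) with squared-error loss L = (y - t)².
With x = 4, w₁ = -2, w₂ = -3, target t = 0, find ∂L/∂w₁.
∂L/∂w₁ = 0

Forward pass:
z = w₁x = -2×4 = -8
h = ReLU(-8) = 0
y = w₂h = -3×0 = 0

Backward pass:
∂L/∂y = 2(y - t) = 2(0 - 0) = 0
∂y/∂h = w₂ = -3
∂h/∂z = 0 (ReLU derivative)
∂z/∂w₁ = x = 4

∂L/∂w₁ = 0 × -3 × 0 × 4 = 0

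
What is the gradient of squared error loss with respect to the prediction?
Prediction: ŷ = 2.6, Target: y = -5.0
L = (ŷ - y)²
∂L/∂ŷ = 15.2

∂L/∂ŷ = 2(ŷ - y) = 2(2.6 - -5.0) = 2(7.6) = 15.2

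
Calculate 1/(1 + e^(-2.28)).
0.9072

sigmoid(2.28) = 1/(1 + e^(-2.28)) = 1/(1 + 0.1023) = 0.9072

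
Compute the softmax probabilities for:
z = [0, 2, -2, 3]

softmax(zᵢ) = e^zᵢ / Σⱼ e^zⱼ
p = [0.035, 0.2583, 0.0047, 0.702]

exp(z) = [1, 7.389, 0.1353, 20.09]
Sum = 28.61
p = [0.035, 0.2583, 0.0047, 0.702]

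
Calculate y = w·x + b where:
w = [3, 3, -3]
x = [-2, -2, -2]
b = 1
y = -5

y = (3)(-2) + (3)(-2) + (-3)(-2) + 1 = -5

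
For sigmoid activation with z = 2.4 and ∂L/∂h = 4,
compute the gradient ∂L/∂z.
∂L/∂z = 0.305

σ(2.4) = 0.9168
σ'(2.4) = σ(2.4)(1 - σ(2.4)) = 0.9168 × 0.08317 = 0.07625
∂L/∂z = ∂L/∂h · σ'(z) = 4 × 0.07625 = 0.305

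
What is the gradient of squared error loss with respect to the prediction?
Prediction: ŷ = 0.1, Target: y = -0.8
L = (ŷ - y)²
∂L/∂ŷ = 1.8

∂L/∂ŷ = 2(ŷ - y) = 2(0.1 - -0.8) = 2(0.9) = 1.8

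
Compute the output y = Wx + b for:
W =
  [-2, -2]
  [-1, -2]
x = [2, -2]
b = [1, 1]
y = [1, 3]

Wx = [-2×2 + -2×-2, -1×2 + -2×-2]
   = [0, 2]
y = Wx + b = [0 + 1, 2 + 1] = [1, 3]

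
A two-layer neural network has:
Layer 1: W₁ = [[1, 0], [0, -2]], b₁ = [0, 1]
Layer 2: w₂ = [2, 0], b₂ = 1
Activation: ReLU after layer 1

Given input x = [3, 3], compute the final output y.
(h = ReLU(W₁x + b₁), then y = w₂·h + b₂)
y = 7

Layer 1 pre-activation: z₁ = [3, -5]
After ReLU: h = [3, 0]
Layer 2 output: y = 2×3 + 0×0 + 1 = 7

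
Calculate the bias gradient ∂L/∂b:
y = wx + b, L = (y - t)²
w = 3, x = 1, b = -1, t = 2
∂L/∂b = 0

y = wx + b = (3)(1) + -1 = 2
∂L/∂y = 2(y - t) = 2(2 - 2) = 0
∂y/∂b = 1
∂L/∂b = ∂L/∂y · ∂y/∂b = 0 × 1 = 0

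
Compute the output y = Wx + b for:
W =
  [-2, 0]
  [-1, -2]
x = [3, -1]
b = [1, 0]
y = [-5, -1]

Wx = [-2×3 + 0×-1, -1×3 + -2×-1]
   = [-6, -1]
y = Wx + b = [-6 + 1, -1 + 0] = [-5, -1]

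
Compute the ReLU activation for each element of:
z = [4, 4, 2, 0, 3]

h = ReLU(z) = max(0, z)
h = [4, 4, 2, 0, 3]

ReLU applied element-wise: max(0,4)=4, max(0,4)=4, max(0,2)=2, max(0,0)=0, max(0,3)=3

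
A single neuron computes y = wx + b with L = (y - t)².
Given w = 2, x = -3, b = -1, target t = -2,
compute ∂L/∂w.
∂L/∂w = 30

y = wx + b = (2)(-3) + -1 = -7
∂L/∂y = 2(y - t) = 2(-7 - -2) = -10
∂y/∂w = x = -3
∂L/∂w = ∂L/∂y · ∂y/∂w = -10 × -3 = 30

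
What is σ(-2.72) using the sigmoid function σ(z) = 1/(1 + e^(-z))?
0.0618

sigmoid(-2.72) = 1/(1 + e^(2.72)) = 1/(1 + 15.18) = 0.0618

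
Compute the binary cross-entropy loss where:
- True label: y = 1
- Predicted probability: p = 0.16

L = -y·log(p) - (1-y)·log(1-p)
L = 1.833

L = -1·log(0.16) - 0·log(0.84) = -log(0.16) = 1.833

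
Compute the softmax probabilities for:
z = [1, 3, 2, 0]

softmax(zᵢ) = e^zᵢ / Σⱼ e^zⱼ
p = [0.0871, 0.6439, 0.2369, 0.0321]

exp(z) = [2.718, 20.09, 7.389, 1]
Sum = 31.19
p = [0.0871, 0.6439, 0.2369, 0.0321]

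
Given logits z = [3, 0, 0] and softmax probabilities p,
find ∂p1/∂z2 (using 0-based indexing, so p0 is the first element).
∂p1/∂z2 = -0.00205

p = softmax(z) = [0.9094, 0.04528, 0.04528]
p1 = 0.04528, p2 = 0.04528

∂p1/∂z2 = -p1 × p2 = -0.04528 × 0.04528 = -0.00205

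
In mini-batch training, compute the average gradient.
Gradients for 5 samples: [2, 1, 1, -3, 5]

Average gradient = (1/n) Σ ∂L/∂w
Average gradient = 1.2

Average = (1/5)(2 + 1 + 1 + -3 + 5) = 6/5 = 1.2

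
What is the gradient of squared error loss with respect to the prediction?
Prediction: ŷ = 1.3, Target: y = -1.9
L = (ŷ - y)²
∂L/∂ŷ = 6.4

∂L/∂ŷ = 2(ŷ - y) = 2(1.3 - -1.9) = 2(3.2) = 6.4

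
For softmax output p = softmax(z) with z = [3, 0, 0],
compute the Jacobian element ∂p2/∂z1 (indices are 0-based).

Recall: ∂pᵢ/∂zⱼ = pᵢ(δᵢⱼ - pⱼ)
∂p2/∂z1 = -0.00205

p = softmax(z) = [0.9094, 0.04528, 0.04528]
p2 = 0.04528, p1 = 0.04528

∂p2/∂z1 = -p2 × p1 = -0.04528 × 0.04528 = -0.00205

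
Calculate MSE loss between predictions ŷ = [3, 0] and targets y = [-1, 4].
MSE = 16

MSE = (1/2)((3--1)² + (0-4)²) = (1/2)(16 + 16) = 16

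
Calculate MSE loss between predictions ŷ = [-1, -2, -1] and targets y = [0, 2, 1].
MSE = 7

MSE = (1/3)((-1-0)² + (-2-2)² + (-1-1)²) = (1/3)(1 + 16 + 4) = 7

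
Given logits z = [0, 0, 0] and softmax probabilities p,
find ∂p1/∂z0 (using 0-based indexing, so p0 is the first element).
∂p1/∂z0 = -0.1111

p = softmax(z) = [0.3333, 0.3333, 0.3333]
p1 = 0.3333, p0 = 0.3333

∂p1/∂z0 = -p1 × p0 = -0.3333 × 0.3333 = -0.1111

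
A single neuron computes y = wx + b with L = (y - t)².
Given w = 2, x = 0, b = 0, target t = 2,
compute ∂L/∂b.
∂L/∂b = -4

y = wx + b = (2)(0) + 0 = 0
∂L/∂y = 2(y - t) = 2(0 - 2) = -4
∂y/∂b = 1
∂L/∂b = ∂L/∂y · ∂y/∂b = -4 × 1 = -4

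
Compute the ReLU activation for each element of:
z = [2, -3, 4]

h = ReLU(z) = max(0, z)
h = [2, 0, 4]

ReLU applied element-wise: max(0,2)=2, max(0,-3)=0, max(0,4)=4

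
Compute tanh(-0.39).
-0.3714

tanh(-0.39) = (e^(-0.39) - e^(0.39))/(e^(-0.39) + e^(0.39)) = -0.3714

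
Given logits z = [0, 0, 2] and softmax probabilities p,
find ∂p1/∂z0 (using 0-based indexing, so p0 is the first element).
∂p1/∂z0 = -0.01134

p = softmax(z) = [0.1065, 0.1065, 0.787]
p1 = 0.1065, p0 = 0.1065

∂p1/∂z0 = -p1 × p0 = -0.1065 × 0.1065 = -0.01134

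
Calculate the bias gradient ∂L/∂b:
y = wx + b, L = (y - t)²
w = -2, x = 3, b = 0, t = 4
∂L/∂b = -20

y = wx + b = (-2)(3) + 0 = -6
∂L/∂y = 2(y - t) = 2(-6 - 4) = -20
∂y/∂b = 1
∂L/∂b = ∂L/∂y · ∂y/∂b = -20 × 1 = -20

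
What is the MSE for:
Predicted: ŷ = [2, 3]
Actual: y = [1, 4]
MSE = 1

MSE = (1/2)((2-1)² + (3-4)²) = (1/2)(1 + 1) = 1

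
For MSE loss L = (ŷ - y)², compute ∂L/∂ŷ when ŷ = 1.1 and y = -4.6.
∂L/∂ŷ = 11.4

∂L/∂ŷ = 2(ŷ - y) = 2(1.1 - -4.6) = 2(5.7) = 11.4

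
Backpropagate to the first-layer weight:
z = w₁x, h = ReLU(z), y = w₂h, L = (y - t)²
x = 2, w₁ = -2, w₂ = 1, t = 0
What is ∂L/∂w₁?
∂L/∂w₁ = 0

Forward pass:
z = w₁x = -2×2 = -4
h = ReLU(-4) = 0
y = w₂h = 1×0 = 0

Backward pass:
∂L/∂y = 2(y - t) = 2(0 - 0) = 0
∂y/∂h = w₂ = 1
∂h/∂z = 0 (ReLU derivative)
∂z/∂w₁ = x = 2

∂L/∂w₁ = 0 × 1 × 0 × 2 = 0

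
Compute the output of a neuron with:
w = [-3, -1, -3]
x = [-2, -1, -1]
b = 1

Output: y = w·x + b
y = 11

y = (-3)(-2) + (-1)(-1) + (-3)(-1) + 1 = 11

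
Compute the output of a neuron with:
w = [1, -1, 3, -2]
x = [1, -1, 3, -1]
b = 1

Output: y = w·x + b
y = 14

y = (1)(1) + (-1)(-1) + (3)(3) + (-2)(-1) + 1 = 14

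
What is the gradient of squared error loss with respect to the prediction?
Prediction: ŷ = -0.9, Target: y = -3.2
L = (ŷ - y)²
∂L/∂ŷ = 4.6

∂L/∂ŷ = 2(ŷ - y) = 2(-0.9 - -3.2) = 2(2.3) = 4.6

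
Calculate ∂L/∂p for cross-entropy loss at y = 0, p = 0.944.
∂L/∂p = 17.86

∂L/∂p = -y/p + (1-y)/(1-p) = 0 + 1/0.056 = 17.86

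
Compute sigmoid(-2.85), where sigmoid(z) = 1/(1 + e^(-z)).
0.05468

sigmoid(-2.85) = 1/(1 + e^(2.85)) = 1/(1 + 17.29) = 0.05468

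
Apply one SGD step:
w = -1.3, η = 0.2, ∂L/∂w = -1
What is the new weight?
w_new = -1.1

w_new = w - η·∂L/∂w = -1.3 - 0.2×(-1) = -1.3 - (-0.2) = -1.1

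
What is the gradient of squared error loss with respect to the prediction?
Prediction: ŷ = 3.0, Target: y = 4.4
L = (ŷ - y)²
∂L/∂ŷ = -2.8

∂L/∂ŷ = 2(ŷ - y) = 2(3.0 - 4.4) = 2(-1.4) = -2.8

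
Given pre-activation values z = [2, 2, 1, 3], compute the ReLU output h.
h = [2, 2, 1, 3]

ReLU applied element-wise: max(0,2)=2, max(0,2)=2, max(0,1)=1, max(0,3)=3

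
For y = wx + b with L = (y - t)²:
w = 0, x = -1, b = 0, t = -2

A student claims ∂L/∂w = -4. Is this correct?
Correct

y = (0)(-1) + 0 = 0
∂L/∂y = 2(y - t) = 2(0 - -2) = 4
∂y/∂w = x = -1
∂L/∂w = 4 × -1 = -4

Claimed value: -4
Correct: The correct gradient is -4.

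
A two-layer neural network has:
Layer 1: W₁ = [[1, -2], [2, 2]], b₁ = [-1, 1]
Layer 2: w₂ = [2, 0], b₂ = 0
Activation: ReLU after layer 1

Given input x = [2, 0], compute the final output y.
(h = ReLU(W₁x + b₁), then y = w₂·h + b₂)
y = 2

Layer 1 pre-activation: z₁ = [1, 5]
After ReLU: h = [1, 5]
Layer 2 output: y = 2×1 + 0×5 + 0 = 2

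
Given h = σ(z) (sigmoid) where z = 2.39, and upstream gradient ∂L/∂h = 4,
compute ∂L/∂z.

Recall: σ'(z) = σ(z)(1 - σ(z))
∂L/∂z = 0.3076

σ(2.39) = 0.9161
σ'(2.39) = σ(2.39)(1 - σ(2.39)) = 0.9161 × 0.08394 = 0.07689
∂L/∂z = ∂L/∂h · σ'(z) = 4 × 0.07689 = 0.3076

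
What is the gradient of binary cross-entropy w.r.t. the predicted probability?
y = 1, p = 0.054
∂L/∂p = -18.52

∂L/∂p = -y/p + (1-y)/(1-p) = -1/0.054 + 0 = -18.52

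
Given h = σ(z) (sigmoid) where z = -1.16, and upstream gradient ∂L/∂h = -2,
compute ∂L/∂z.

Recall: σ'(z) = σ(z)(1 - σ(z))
∂L/∂z = -0.3634

σ(-1.16) = 0.2387
σ'(-1.16) = σ(-1.16)(1 - σ(-1.16)) = 0.2387 × 0.7613 = 0.1817
∂L/∂z = ∂L/∂h · σ'(z) = -2 × 0.1817 = -0.3634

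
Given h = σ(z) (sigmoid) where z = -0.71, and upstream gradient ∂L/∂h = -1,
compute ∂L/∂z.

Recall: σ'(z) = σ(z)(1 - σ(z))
∂L/∂z = -0.221

σ(-0.71) = 0.3296
σ'(-0.71) = σ(-0.71)(1 - σ(-0.71)) = 0.3296 × 0.6704 = 0.221
∂L/∂z = ∂L/∂h · σ'(z) = -1 × 0.221 = -0.221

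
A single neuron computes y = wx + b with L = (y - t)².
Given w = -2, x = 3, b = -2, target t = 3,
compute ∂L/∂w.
∂L/∂w = -66

y = wx + b = (-2)(3) + -2 = -8
∂L/∂y = 2(y - t) = 2(-8 - 3) = -22
∂y/∂w = x = 3
∂L/∂w = ∂L/∂y · ∂y/∂w = -22 × 3 = -66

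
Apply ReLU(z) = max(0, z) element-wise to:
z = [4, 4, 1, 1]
h = [4, 4, 1, 1]

ReLU applied element-wise: max(0,4)=4, max(0,4)=4, max(0,1)=1, max(0,1)=1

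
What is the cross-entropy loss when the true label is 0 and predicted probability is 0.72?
L = 1.273

L = -0·log(0.72) - 1·log(0.28) = -log(0.28) = 1.273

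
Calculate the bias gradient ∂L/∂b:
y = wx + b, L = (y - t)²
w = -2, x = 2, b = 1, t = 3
∂L/∂b = -12

y = wx + b = (-2)(2) + 1 = -3
∂L/∂y = 2(y - t) = 2(-3 - 3) = -12
∂y/∂b = 1
∂L/∂b = ∂L/∂y · ∂y/∂b = -12 × 1 = -12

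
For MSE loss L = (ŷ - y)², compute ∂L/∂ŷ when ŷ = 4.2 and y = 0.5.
∂L/∂ŷ = 7.4

∂L/∂ŷ = 2(ŷ - y) = 2(4.2 - 0.5) = 2(3.7) = 7.4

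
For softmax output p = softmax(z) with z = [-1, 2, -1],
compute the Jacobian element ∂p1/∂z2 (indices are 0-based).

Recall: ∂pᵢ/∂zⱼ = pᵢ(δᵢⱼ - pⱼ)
∂p1/∂z2 = -0.04118

p = softmax(z) = [0.04528, 0.9094, 0.04528]
p1 = 0.9094, p2 = 0.04528

∂p1/∂z2 = -p1 × p2 = -0.9094 × 0.04528 = -0.04118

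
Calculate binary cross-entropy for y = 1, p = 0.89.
L = 0.1165

L = -1·log(0.89) - 0·log(0.11) = -log(0.89) = 0.1165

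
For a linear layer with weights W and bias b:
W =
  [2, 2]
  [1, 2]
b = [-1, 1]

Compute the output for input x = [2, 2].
y = [7, 7]

Wx = [2×2 + 2×2, 1×2 + 2×2]
   = [8, 6]
y = Wx + b = [8 + -1, 6 + 1] = [7, 7]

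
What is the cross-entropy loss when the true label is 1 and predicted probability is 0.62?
L = 0.478

L = -1·log(0.62) - 0·log(0.38) = -log(0.62) = 0.478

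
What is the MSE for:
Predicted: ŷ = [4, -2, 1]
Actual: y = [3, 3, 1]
MSE = 8.667

MSE = (1/3)((4-3)² + (-2-3)² + (1-1)²) = (1/3)(1 + 25 + 0) = 8.667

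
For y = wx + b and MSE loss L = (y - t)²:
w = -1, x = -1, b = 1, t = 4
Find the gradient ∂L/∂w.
∂L/∂w = 4

y = wx + b = (-1)(-1) + 1 = 2
∂L/∂y = 2(y - t) = 2(2 - 4) = -4
∂y/∂w = x = -1
∂L/∂w = ∂L/∂y · ∂y/∂w = -4 × -1 = 4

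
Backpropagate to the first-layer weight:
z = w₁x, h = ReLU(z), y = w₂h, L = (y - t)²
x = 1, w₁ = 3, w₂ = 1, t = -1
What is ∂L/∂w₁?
∂L/∂w₁ = 8

Forward pass:
z = w₁x = 3×1 = 3
h = ReLU(3) = 3
y = w₂h = 1×3 = 3

Backward pass:
∂L/∂y = 2(y - t) = 2(3 - -1) = 8
∂y/∂h = w₂ = 1
∂h/∂z = 1 (ReLU derivative)
∂z/∂w₁ = x = 1

∂L/∂w₁ = 8 × 1 × 1 × 1 = 8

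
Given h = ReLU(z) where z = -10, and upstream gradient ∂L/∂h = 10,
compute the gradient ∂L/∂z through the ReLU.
∂L/∂z = 0

h = ReLU(-10) = 0
Since z < 0: ∂h/∂z = 0
∂L/∂z = ∂L/∂h · ∂h/∂z = 10 × 0 = 0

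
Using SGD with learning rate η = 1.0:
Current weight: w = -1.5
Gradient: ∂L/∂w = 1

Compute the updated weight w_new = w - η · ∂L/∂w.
w_new = -2.5

w_new = w - η·∂L/∂w = -1.5 - 1.0×(1) = -1.5 - (1) = -2.5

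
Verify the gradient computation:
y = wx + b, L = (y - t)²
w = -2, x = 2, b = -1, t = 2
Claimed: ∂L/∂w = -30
Incorrect

y = (-2)(2) + -1 = -5
∂L/∂y = 2(y - t) = 2(-5 - 2) = -14
∂y/∂w = x = 2
∂L/∂w = -14 × 2 = -28

Claimed value: -30
Incorrect: The correct gradient is -28.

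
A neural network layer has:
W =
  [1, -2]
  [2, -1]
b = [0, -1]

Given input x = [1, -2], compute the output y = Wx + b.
y = [5, 3]

Wx = [1×1 + -2×-2, 2×1 + -1×-2]
   = [5, 4]
y = Wx + b = [5 + 0, 4 + -1] = [5, 3]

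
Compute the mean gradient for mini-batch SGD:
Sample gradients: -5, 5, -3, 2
Average gradient = -0.25

Average = (1/4)(-5 + 5 + -3 + 2) = -1/4 = -0.25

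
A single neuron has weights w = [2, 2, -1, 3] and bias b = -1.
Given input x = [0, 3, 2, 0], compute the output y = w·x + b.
y = 3

y = (2)(0) + (2)(3) + (-1)(2) + (3)(0) + -1 = 3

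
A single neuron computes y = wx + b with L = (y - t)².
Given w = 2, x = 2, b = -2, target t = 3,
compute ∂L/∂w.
∂L/∂w = -4

y = wx + b = (2)(2) + -2 = 2
∂L/∂y = 2(y - t) = 2(2 - 3) = -2
∂y/∂w = x = 2
∂L/∂w = ∂L/∂y · ∂y/∂w = -2 × 2 = -4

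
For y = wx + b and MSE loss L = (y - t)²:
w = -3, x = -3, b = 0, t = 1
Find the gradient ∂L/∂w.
∂L/∂w = -48

y = wx + b = (-3)(-3) + 0 = 9
∂L/∂y = 2(y - t) = 2(9 - 1) = 16
∂y/∂w = x = -3
∂L/∂w = ∂L/∂y · ∂y/∂w = 16 × -3 = -48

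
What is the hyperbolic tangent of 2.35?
0.982

tanh(2.35) = (e^(2.35) - e^(-2.35))/(e^(2.35) + e^(-2.35)) = 0.982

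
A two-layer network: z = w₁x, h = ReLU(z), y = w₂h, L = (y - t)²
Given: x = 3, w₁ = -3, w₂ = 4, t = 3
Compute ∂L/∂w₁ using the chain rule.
∂L/∂w₁ = 0

Forward pass:
z = w₁x = -3×3 = -9
h = ReLU(-9) = 0
y = w₂h = 4×0 = 0

Backward pass:
∂L/∂y = 2(y - t) = 2(0 - 3) = -6
∂y/∂h = w₂ = 4
∂h/∂z = 0 (ReLU derivative)
∂z/∂w₁ = x = 3

∂L/∂w₁ = -6 × 4 × 0 × 3 = 0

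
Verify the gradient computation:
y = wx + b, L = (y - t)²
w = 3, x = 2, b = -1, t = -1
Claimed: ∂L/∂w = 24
Correct

y = (3)(2) + -1 = 5
∂L/∂y = 2(y - t) = 2(5 - -1) = 12
∂y/∂w = x = 2
∂L/∂w = 12 × 2 = 24

Claimed value: 24
Correct: The correct gradient is 24.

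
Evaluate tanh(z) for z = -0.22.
-0.2165

tanh(-0.22) = (e^(-0.22) - e^(0.22))/(e^(-0.22) + e^(0.22)) = -0.2165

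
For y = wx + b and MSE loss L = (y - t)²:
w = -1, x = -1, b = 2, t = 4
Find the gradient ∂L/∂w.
∂L/∂w = 2

y = wx + b = (-1)(-1) + 2 = 3
∂L/∂y = 2(y - t) = 2(3 - 4) = -2
∂y/∂w = x = -1
∂L/∂w = ∂L/∂y · ∂y/∂w = -2 × -1 = 2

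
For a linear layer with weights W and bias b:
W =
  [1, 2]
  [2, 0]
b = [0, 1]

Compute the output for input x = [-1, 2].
y = [3, -1]

Wx = [1×-1 + 2×2, 2×-1 + 0×2]
   = [3, -2]
y = Wx + b = [3 + 0, -2 + 1] = [3, -1]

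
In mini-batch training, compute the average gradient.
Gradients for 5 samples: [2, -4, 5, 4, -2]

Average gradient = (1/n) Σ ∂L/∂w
Average gradient = 1

Average = (1/5)(2 + -4 + 5 + 4 + -2) = 5/5 = 1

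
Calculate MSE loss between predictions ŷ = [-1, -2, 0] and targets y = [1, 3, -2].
MSE = 11

MSE = (1/3)((-1-1)² + (-2-3)² + (0--2)²) = (1/3)(4 + 25 + 4) = 11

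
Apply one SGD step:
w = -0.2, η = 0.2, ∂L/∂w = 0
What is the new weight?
w_new = -0.2

w_new = w - η·∂L/∂w = -0.2 - 0.2×(0) = -0.2 - (0) = -0.2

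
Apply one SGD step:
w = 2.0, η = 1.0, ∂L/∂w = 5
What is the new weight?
w_new = -3

w_new = w - η·∂L/∂w = 2.0 - 1.0×(5) = 2.0 - (5) = -3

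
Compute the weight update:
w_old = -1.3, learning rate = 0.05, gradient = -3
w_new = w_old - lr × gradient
w_new = -1.15

w_new = w - η·∂L/∂w = -1.3 - 0.05×(-3) = -1.3 - (-0.15) = -1.15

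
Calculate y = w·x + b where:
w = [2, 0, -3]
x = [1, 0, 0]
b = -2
y = 0

y = (2)(1) + (0)(0) + (-3)(0) + -2 = 0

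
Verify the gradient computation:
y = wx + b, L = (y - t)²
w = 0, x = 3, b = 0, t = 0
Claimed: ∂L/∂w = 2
Incorrect

y = (0)(3) + 0 = 0
∂L/∂y = 2(y - t) = 2(0 - 0) = 0
∂y/∂w = x = 3
∂L/∂w = 0 × 3 = 0

Claimed value: 2
Incorrect: The correct gradient is 0.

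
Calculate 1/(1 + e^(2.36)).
0.08627

sigmoid(-2.36) = 1/(1 + e^(2.36)) = 1/(1 + 10.59) = 0.08627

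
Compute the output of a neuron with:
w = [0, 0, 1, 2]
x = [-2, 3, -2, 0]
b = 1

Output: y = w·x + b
y = -1

y = (0)(-2) + (0)(3) + (1)(-2) + (2)(0) + 1 = -1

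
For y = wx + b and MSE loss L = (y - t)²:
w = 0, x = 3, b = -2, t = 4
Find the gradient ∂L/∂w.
∂L/∂w = -36

y = wx + b = (0)(3) + -2 = -2
∂L/∂y = 2(y - t) = 2(-2 - 4) = -12
∂y/∂w = x = 3
∂L/∂w = ∂L/∂y · ∂y/∂w = -12 × 3 = -36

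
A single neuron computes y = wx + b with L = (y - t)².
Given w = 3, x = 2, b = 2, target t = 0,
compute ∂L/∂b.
∂L/∂b = 16

y = wx + b = (3)(2) + 2 = 8
∂L/∂y = 2(y - t) = 2(8 - 0) = 16
∂y/∂b = 1
∂L/∂b = ∂L/∂y · ∂y/∂b = 16 × 1 = 16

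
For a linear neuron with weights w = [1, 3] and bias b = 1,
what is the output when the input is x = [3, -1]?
y = 1

y = (1)(3) + (3)(-1) + 1 = 1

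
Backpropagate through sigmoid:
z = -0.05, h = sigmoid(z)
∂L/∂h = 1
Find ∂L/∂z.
∂L/∂z = 0.2498

σ(-0.05) = 0.4875
σ'(-0.05) = σ(-0.05)(1 - σ(-0.05)) = 0.4875 × 0.5125 = 0.2498
∂L/∂z = ∂L/∂h · σ'(z) = 1 × 0.2498 = 0.2498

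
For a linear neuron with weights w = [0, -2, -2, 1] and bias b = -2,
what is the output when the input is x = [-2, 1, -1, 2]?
y = 0

y = (0)(-2) + (-2)(1) + (-2)(-1) + (1)(2) + -2 = 0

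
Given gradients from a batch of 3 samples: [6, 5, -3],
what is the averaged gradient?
Average gradient = 2.667

Average = (1/3)(6 + 5 + -3) = 8/3 = 2.667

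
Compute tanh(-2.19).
-0.9753

tanh(-2.19) = (e^(-2.19) - e^(2.19))/(e^(-2.19) + e^(2.19)) = -0.9753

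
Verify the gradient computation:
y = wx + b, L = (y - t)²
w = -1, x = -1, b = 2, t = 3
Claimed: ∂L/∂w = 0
Correct

y = (-1)(-1) + 2 = 3
∂L/∂y = 2(y - t) = 2(3 - 3) = 0
∂y/∂w = x = -1
∂L/∂w = 0 × -1 = 0

Claimed value: 0
Correct: The correct gradient is 0.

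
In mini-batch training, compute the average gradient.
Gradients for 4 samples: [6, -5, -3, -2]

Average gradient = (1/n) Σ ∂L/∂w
Average gradient = -1

Average = (1/4)(6 + -5 + -3 + -2) = -4/4 = -1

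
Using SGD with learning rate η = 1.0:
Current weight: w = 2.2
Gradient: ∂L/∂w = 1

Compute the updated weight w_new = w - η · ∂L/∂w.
w_new = 1.2

w_new = w - η·∂L/∂w = 2.2 - 1.0×(1) = 2.2 - (1) = 1.2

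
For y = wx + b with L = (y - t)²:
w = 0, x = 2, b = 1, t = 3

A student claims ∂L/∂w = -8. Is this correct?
Correct

y = (0)(2) + 1 = 1
∂L/∂y = 2(y - t) = 2(1 - 3) = -4
∂y/∂w = x = 2
∂L/∂w = -4 × 2 = -8

Claimed value: -8
Correct: The correct gradient is -8.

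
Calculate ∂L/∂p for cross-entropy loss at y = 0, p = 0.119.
∂L/∂p = 1.135

∂L/∂p = -y/p + (1-y)/(1-p) = 0 + 1/0.881 = 1.135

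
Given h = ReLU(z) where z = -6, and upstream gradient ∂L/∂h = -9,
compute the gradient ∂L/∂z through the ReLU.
∂L/∂z = 0

h = ReLU(-6) = 0
Since z < 0: ∂h/∂z = 0
∂L/∂z = ∂L/∂h · ∂h/∂z = -9 × 0 = 0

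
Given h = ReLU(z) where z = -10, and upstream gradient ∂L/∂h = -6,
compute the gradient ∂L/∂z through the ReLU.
∂L/∂z = 0

h = ReLU(-10) = 0
Since z < 0: ∂h/∂z = 0
∂L/∂z = ∂L/∂h · ∂h/∂z = -6 × 0 = 0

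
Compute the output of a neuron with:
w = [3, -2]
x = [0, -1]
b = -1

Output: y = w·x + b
y = 1

y = (3)(0) + (-2)(-1) + -1 = 1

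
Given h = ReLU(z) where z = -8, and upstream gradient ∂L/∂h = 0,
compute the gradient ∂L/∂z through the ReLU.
∂L/∂z = 0

h = ReLU(-8) = 0
Since z < 0: ∂h/∂z = 0
∂L/∂z = ∂L/∂h · ∂h/∂z = 0 × 0 = 0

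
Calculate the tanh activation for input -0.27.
-0.2636

tanh(-0.27) = (e^(-0.27) - e^(0.27))/(e^(-0.27) + e^(0.27)) = -0.2636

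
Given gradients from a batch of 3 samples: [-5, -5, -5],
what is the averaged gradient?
Average gradient = -5

Average = (1/3)(-5 + -5 + -5) = -15/3 = -5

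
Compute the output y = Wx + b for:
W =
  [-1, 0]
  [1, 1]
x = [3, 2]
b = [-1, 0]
y = [-4, 5]

Wx = [-1×3 + 0×2, 1×3 + 1×2]
   = [-3, 5]
y = Wx + b = [-3 + -1, 5 + 0] = [-4, 5]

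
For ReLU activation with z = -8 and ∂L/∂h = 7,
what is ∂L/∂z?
∂L/∂z = 0

h = ReLU(-8) = 0
Since z < 0: ∂h/∂z = 0
∂L/∂z = ∂L/∂h · ∂h/∂z = 7 × 0 = 0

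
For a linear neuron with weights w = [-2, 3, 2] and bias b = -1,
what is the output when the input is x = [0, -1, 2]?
y = 0

y = (-2)(0) + (3)(-1) + (2)(2) + -1 = 0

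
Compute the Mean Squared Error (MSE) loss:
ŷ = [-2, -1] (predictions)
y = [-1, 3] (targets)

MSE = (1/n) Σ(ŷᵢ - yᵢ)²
MSE = 8.5

MSE = (1/2)((-2--1)² + (-1-3)²) = (1/2)(1 + 16) = 8.5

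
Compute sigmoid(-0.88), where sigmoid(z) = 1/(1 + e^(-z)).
0.2932

sigmoid(-0.88) = 1/(1 + e^(0.88)) = 1/(1 + 2.411) = 0.2932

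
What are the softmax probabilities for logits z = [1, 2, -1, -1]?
p = [0.2507, 0.6815, 0.0339, 0.0339]

exp(z) = [2.718, 7.389, 0.3679, 0.3679]
Sum = 10.84
p = [0.2507, 0.6815, 0.0339, 0.0339]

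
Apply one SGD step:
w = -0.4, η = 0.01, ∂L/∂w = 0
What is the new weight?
w_new = -0.4

w_new = w - η·∂L/∂w = -0.4 - 0.01×(0) = -0.4 - (0) = -0.4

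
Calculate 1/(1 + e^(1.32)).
0.2108

sigmoid(-1.32) = 1/(1 + e^(1.32)) = 1/(1 + 3.743) = 0.2108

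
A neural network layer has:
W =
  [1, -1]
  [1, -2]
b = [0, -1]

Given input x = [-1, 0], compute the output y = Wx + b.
y = [-1, -2]

Wx = [1×-1 + -1×0, 1×-1 + -2×0]
   = [-1, -1]
y = Wx + b = [-1 + 0, -1 + -1] = [-1, -2]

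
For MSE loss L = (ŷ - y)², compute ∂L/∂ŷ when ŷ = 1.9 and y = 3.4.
∂L/∂ŷ = -3.0

∂L/∂ŷ = 2(ŷ - y) = 2(1.9 - 3.4) = 2(-1.5) = -3.0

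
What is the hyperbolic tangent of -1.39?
-0.8832

tanh(-1.39) = (e^(-1.39) - e^(1.39))/(e^(-1.39) + e^(1.39)) = -0.8832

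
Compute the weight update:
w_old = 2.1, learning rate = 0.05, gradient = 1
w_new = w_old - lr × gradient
w_new = 2.05

w_new = w - η·∂L/∂w = 2.1 - 0.05×(1) = 2.1 - (0.05) = 2.05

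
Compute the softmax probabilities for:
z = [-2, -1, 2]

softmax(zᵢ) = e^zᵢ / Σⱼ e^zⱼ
p = [0.0171, 0.0466, 0.9362]

exp(z) = [0.1353, 0.3679, 7.389]
Sum = 7.892
p = [0.0171, 0.0466, 0.9362]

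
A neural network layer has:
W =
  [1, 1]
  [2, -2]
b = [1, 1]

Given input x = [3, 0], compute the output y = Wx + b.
y = [4, 7]

Wx = [1×3 + 1×0, 2×3 + -2×0]
   = [3, 6]
y = Wx + b = [3 + 1, 6 + 1] = [4, 7]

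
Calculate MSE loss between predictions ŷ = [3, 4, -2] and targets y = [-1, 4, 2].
MSE = 10.67

MSE = (1/3)((3--1)² + (4-4)² + (-2-2)²) = (1/3)(16 + 0 + 16) = 10.67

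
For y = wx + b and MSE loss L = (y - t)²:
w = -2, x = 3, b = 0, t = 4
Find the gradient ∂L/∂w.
∂L/∂w = -60

y = wx + b = (-2)(3) + 0 = -6
∂L/∂y = 2(y - t) = 2(-6 - 4) = -20
∂y/∂w = x = 3
∂L/∂w = ∂L/∂y · ∂y/∂w = -20 × 3 = -60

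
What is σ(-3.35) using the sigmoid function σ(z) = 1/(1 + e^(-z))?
0.0339

sigmoid(-3.35) = 1/(1 + e^(3.35)) = 1/(1 + 28.5) = 0.0339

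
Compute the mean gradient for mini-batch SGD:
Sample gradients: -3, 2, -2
Average gradient = -1

Average = (1/3)(-3 + 2 + -2) = -3/3 = -1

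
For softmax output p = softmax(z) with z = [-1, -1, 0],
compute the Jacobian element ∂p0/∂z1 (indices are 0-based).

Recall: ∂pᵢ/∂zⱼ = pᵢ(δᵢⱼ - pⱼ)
∂p0/∂z1 = -0.04492

p = softmax(z) = [0.2119, 0.2119, 0.5761]
p0 = 0.2119, p1 = 0.2119

∂p0/∂z1 = -p0 × p1 = -0.2119 × 0.2119 = -0.04492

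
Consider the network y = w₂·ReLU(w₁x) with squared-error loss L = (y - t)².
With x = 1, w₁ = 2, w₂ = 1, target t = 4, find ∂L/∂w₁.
∂L/∂w₁ = -4

Forward pass:
z = w₁x = 2×1 = 2
h = ReLU(2) = 2
y = w₂h = 1×2 = 2

Backward pass:
∂L/∂y = 2(y - t) = 2(2 - 4) = -4
∂y/∂h = w₂ = 1
∂h/∂z = 1 (ReLU derivative)
∂z/∂w₁ = x = 1

∂L/∂w₁ = -4 × 1 × 1 × 1 = -4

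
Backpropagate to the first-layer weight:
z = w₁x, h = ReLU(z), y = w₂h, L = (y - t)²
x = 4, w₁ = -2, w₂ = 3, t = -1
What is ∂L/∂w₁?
∂L/∂w₁ = 0

Forward pass:
z = w₁x = -2×4 = -8
h = ReLU(-8) = 0
y = w₂h = 3×0 = 0

Backward pass:
∂L/∂y = 2(y - t) = 2(0 - -1) = 2
∂y/∂h = w₂ = 3
∂h/∂z = 0 (ReLU derivative)
∂z/∂w₁ = x = 4

∂L/∂w₁ = 2 × 3 × 0 × 4 = 0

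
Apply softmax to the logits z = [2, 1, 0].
p = [0.6652, 0.2447, 0.09]

exp(z) = [7.389, 2.718, 1]
Sum = 11.11
p = [0.6652, 0.2447, 0.09]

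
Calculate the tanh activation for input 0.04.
0.03998

tanh(0.04) = (e^(0.04) - e^(-0.04))/(e^(0.04) + e^(-0.04)) = 0.03998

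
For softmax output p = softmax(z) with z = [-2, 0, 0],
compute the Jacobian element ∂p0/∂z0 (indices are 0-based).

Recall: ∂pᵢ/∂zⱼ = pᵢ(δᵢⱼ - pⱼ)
∂p0/∂z0 = 0.05936

p = softmax(z) = [0.06338, 0.4683, 0.4683]
p0 = 0.06338

∂p0/∂z0 = p0(1 - p0) = 0.06338 × (1 - 0.06338) = 0.05936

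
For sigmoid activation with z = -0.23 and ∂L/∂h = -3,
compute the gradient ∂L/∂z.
∂L/∂z = -0.7402

σ(-0.23) = 0.4428
σ'(-0.23) = σ(-0.23)(1 - σ(-0.23)) = 0.4428 × 0.5572 = 0.2467
∂L/∂z = ∂L/∂h · σ'(z) = -3 × 0.2467 = -0.7402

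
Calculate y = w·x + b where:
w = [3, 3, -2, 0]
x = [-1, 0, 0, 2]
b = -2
y = -5

y = (3)(-1) + (3)(0) + (-2)(0) + (0)(2) + -2 = -5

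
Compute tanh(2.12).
0.9716

tanh(2.12) = (e^(2.12) - e^(-2.12))/(e^(2.12) + e^(-2.12)) = 0.9716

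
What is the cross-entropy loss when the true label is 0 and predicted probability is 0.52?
L = 0.734

L = -0·log(0.52) - 1·log(0.48) = -log(0.48) = 0.734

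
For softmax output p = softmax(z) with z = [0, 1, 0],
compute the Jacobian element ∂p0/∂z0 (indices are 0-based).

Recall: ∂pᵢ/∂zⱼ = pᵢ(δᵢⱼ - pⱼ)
∂p0/∂z0 = 0.167

p = softmax(z) = [0.2119, 0.5761, 0.2119]
p0 = 0.2119

∂p0/∂z0 = p0(1 - p0) = 0.2119 × (1 - 0.2119) = 0.167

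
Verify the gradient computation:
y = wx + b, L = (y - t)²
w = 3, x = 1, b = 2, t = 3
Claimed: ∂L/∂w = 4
Correct

y = (3)(1) + 2 = 5
∂L/∂y = 2(y - t) = 2(5 - 3) = 4
∂y/∂w = x = 1
∂L/∂w = 4 × 1 = 4

Claimed value: 4
Correct: The correct gradient is 4.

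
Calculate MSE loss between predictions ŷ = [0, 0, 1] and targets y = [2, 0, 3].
MSE = 2.667

MSE = (1/3)((0-2)² + (0-0)² + (1-3)²) = (1/3)(4 + 0 + 4) = 2.667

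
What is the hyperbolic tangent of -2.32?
-0.9809

tanh(-2.32) = (e^(-2.32) - e^(2.32))/(e^(-2.32) + e^(2.32)) = -0.9809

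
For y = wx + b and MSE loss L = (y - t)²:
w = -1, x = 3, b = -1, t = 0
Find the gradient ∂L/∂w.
∂L/∂w = -24

y = wx + b = (-1)(3) + -1 = -4
∂L/∂y = 2(y - t) = 2(-4 - 0) = -8
∂y/∂w = x = 3
∂L/∂w = ∂L/∂y · ∂y/∂w = -8 × 3 = -24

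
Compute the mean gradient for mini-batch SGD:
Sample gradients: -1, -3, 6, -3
Average gradient = -0.25

Average = (1/4)(-1 + -3 + 6 + -3) = -1/4 = -0.25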